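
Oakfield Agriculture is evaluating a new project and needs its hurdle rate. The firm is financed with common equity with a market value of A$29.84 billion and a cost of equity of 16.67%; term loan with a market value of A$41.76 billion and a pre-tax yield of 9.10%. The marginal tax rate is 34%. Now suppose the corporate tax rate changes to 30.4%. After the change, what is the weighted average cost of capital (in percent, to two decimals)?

After the change:
Total capital V = 29.84 + 41.76 = 71.6.
Equity: weight = 29.84/71.6 = 0.4168; cost = 16.67%.
Term loan: weight = 41.76/71.6 = 0.5832; after-tax cost = 9.1% × (1 − 30.4%) = 6.3336%.
WACC = 0.4168 × 16.6700% + 0.5832 × 6.3336% = 10.6414%.

10.64%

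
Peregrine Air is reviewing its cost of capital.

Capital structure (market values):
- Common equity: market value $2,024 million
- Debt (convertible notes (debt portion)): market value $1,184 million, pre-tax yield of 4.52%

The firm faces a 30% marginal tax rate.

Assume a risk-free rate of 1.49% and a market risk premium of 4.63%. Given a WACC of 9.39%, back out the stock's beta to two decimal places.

2.49

Total capital V = 2024 + 1184 = 3208.
Equity weight = 2024/3208 = 0.6309.
Convertible notes (debt portion) weight = 1184/3208 = 0.3691.
Debt contribution = 0.3691 × 4.52% × (1 − 30%) = 1.1678%.
Required equity contribution = 9.39% − 1.1678% = 8.2222%  ⇒  Re = 13.0321%.
CAPM: 13.0321% = 1.49% + β × 4.63%  ⇒  β = 2.4929.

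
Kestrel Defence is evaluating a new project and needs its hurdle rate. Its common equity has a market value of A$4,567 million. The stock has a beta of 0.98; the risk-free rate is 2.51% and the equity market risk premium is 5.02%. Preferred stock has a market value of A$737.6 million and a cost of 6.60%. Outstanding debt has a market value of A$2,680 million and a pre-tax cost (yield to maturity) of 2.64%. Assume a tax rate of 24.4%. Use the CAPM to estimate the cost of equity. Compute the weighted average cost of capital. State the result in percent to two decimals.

Cost of equity via CAPM: Re = 2.51% + 0.98 × 5.02% = 7.4296%.
Total capital V = 4567 + 737.6 + 2680 = 7984.6.
Equity: weight = 4567/7984.6 = 0.5720; cost = 7.4296%.
Preferred: weight = 737.6/7984.6 = 0.0924; cost = 6.6%.
Debt: weight = 2680/7984.6 = 0.3356; after-tax cost = 2.64% × (1 − 24.4%) = 1.9958%.
WACC = 0.5720 × 7.4296% + 0.0924 × 6.6000% + 0.3356 × 1.9958% = 5.5291%.

5.53%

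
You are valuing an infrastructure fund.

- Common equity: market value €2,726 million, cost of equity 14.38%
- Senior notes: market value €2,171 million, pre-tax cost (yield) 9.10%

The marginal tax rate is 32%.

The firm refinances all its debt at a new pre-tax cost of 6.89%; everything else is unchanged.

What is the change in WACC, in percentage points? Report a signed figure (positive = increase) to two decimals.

-0.67 pp

Current WACC:
Total capital V = 2726 + 2171 = 4897.
Equity: weight = 2726/4897 = 0.5567; cost = 14.38%.
Senior notes: weight = 2171/4897 = 0.4433; after-tax cost = 9.1% × (1 − 32%) = 6.1880%.
WACC = 0.5567 × 14.3800% + 0.4433 × 6.1880% = 10.7482%.
After the change:
Total capital V = 2726 + 2171 = 4897.
Equity: weight = 2726/4897 = 0.5567; cost = 14.38%.
Senior notes: weight = 2171/4897 = 0.4433; after-tax cost = 6.89% × (1 − 32%) = 4.6852%.
WACC = 0.5567 × 14.3800% + 0.4433 × 4.6852% = 10.0820%.
Change in WACC = 10.0820% − 10.7482% = -0.6662 pp.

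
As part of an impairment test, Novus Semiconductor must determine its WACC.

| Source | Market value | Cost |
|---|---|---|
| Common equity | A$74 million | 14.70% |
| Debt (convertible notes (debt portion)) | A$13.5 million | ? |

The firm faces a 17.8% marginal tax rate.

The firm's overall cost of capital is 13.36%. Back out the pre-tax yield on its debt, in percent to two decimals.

Total capital V = 74 + 13.5 = 87.5.
Equity weight = 74/87.5 = 0.8457.
Convertible notes (debt portion) weight = 13.5/87.5 = 0.1543.
Equity contribution = 0.8457 × 14.7% = 12.4320%.
Remaining for debt = 13.36% − 12.4320% = 0.9280%.
Rd × (1 − 17.8%) × 0.1543 = 0.9280%  ⇒  Rd = 7.3173%.

7.32%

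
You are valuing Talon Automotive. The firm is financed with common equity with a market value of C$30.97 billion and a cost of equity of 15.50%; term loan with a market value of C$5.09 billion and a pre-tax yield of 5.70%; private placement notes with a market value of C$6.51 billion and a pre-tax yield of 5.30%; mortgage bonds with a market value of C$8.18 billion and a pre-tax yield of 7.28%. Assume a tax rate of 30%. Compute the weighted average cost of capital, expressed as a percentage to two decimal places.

11.16%

Total capital V = 30.97 + 5.09 + 6.51 + 8.18 = 50.75.
Equity: weight = 30.97/50.75 = 0.6102; cost = 15.5%.
Term loan: weight = 5.09/50.75 = 0.1003; after-tax cost = 5.7% × (1 − 30%) = 3.9900%.
Private placement notes: weight = 6.51/50.75 = 0.1283; after-tax cost = 5.3% × (1 − 30%) = 3.7100%.
Mortgage bonds: weight = 8.18/50.75 = 0.1612; after-tax cost = 7.28% × (1 − 30%) = 5.0960%.
WACC = 0.6102 × 15.5000% + 0.1003 × 3.9900% + 0.1283 × 3.7100% + 0.1612 × 5.0960% = 11.1563%.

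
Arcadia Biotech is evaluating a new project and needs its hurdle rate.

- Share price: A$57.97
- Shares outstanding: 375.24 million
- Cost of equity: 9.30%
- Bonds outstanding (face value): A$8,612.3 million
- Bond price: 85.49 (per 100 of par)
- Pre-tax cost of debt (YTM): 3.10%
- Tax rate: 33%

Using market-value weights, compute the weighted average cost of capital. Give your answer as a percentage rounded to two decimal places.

Market value of equity E = 57.97 × 375.24m = 21752.6628m. Market value of debt D = 8612.3m × 85.49/100 = 7362.65527m.
Total capital V = 21752.6628 + 7362.65527 = 29115.31807.
Equity: weight = 21752.6628/29115.31807 = 0.7471; cost = 9.3%.
Bonds outstanding: weight = 7362.65527/29115.31807 = 0.2529; after-tax cost = 3.1% × (1 − 33%) = 2.0770%.
WACC = 0.7471 × 9.3000% + 0.2529 × 2.0770% = 7.4735%.

7.47%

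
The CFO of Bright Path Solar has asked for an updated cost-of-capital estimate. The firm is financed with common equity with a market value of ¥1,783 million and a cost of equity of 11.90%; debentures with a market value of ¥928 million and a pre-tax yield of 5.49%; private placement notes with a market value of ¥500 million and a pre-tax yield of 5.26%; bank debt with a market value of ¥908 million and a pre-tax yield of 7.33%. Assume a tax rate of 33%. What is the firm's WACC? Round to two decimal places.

7.49%

Total capital V = 1783 + 928 + 500 + 908 = 4119.
Equity: weight = 1783/4119 = 0.4329; cost = 11.9%.
Debentures: weight = 928/4119 = 0.2253; after-tax cost = 5.49% × (1 − 33%) = 3.6783%.
Private placement notes: weight = 500/4119 = 0.1214; after-tax cost = 5.26% × (1 − 33%) = 3.5242%.
Bank debt: weight = 908/4119 = 0.2204; after-tax cost = 7.33% × (1 − 33%) = 4.9111%.
WACC = 0.4329 × 11.9000% + 0.2253 × 3.6783% + 0.1214 × 3.5242% + 0.2204 × 4.9111% = 7.4903%.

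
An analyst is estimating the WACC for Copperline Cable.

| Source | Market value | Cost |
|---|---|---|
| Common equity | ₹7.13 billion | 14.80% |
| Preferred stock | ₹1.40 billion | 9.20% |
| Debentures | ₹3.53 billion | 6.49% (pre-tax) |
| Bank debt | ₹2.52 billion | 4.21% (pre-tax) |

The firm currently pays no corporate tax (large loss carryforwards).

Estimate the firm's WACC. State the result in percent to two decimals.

Total capital V = 7.13 + 1.4 + 3.53 + 2.52 = 14.58.
Equity: weight = 7.13/14.58 = 0.4890; cost = 14.8%.
Preferred: weight = 1.4/14.58 = 0.0960; cost = 9.2%.
Debentures: weight = 3.53/14.58 = 0.2421; after-tax cost = 6.49% × (1 − 0%) = 6.4900%.
Bank debt: weight = 2.52/14.58 = 0.1728; after-tax cost = 4.21% × (1 − 0%) = 4.2100%.
WACC = 0.4890 × 14.8000% + 0.0960 × 9.2000% + 0.2421 × 6.4900% + 0.1728 × 4.2100% = 10.4200%.

10.42%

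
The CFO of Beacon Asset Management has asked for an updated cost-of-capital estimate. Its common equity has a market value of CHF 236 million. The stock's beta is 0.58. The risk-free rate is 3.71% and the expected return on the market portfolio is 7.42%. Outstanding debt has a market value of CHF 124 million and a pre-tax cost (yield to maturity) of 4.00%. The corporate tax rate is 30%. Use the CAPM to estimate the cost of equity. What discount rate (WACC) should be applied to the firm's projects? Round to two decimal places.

4.81%

Market risk premium = 7.42% − 3.71% = 3.71%.
Cost of equity via CAPM: Re = 3.71% + 0.58 × 3.71% = 5.8618%.
Total capital V = 236 + 124 = 360.
Equity: weight = 236/360 = 0.6556; cost = 5.8618%.
Debt: weight = 124/360 = 0.3444; after-tax cost = 4% × (1 − 30%) = 2.8000%.
WACC = 0.6556 × 5.8618% + 0.3444 × 2.8000% = 4.8072%.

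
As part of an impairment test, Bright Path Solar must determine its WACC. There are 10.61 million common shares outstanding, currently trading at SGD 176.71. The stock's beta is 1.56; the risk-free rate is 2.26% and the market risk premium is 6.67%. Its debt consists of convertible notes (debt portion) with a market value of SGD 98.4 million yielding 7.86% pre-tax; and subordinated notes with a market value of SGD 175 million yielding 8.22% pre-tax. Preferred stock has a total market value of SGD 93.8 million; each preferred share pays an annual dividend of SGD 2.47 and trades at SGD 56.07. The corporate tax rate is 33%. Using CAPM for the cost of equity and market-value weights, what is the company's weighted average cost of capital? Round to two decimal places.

11.44%

Cost of equity via CAPM: Re = 2.26% + 1.56 × 6.67% = 12.6652%.
Cost of preferred: Rp = 2.47 / 56.07 = 4.4052%.
Market value of equity E = 176.71 × 10.61m = 1874.8931m.
Total capital V = 1874.8931 + 93.8 + 98.4 + 175 = 2242.0931.
Equity: weight = 1874.8931/2242.0931 = 0.8362; cost = 12.6652%.
Preferred: weight = 93.8/2242.0931 = 0.0418; cost = 4.4052%.
Convertible notes (debt portion): weight = 98.4/2242.0931 = 0.0439; after-tax cost = 7.86% × (1 − 33%) = 5.2662%.
Subordinated notes: weight = 175/2242.0931 = 0.0781; after-tax cost = 8.22% × (1 − 33%) = 5.5074%.
WACC = 0.8362 × 12.6652% + 0.0418 × 4.4052% + 0.0439 × 5.2662% + 0.0781 × 5.5074% = 11.4362%.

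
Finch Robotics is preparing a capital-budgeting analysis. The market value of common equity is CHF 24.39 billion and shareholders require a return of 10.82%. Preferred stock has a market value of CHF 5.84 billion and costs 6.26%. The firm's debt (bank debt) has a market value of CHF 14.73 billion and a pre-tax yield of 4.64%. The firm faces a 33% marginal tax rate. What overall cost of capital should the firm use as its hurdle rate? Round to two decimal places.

7.70%

Total capital V = 24.39 + 5.84 + 14.73 = 44.96.
Equity: weight = 24.39/44.96 = 0.5425; cost = 10.82%.
Preferred: weight = 5.84/44.96 = 0.1299; cost = 6.26%.
Bank debt: weight = 14.73/44.96 = 0.3276; after-tax cost = 4.64% × (1 − 33%) = 3.1088%.
WACC = 0.5425 × 10.8200% + 0.1299 × 6.2600% + 0.3276 × 3.1088% = 7.7013%.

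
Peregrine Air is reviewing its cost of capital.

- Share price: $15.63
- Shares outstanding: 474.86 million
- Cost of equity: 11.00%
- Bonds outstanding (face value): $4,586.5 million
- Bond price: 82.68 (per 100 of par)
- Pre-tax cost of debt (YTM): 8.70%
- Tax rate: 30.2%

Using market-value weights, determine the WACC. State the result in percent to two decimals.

9.33%

Market value of equity E = 15.63 × 474.86m = 7422.0618m. Market value of debt D = 4586.5m × 82.68/100 = 3792.1182m.
Total capital V = 7422.0618 + 3792.1182 = 11214.18.
Equity: weight = 7422.0618/11214.18 = 0.6618; cost = 11%.
Bonds outstanding: weight = 3792.1182/11214.18 = 0.3382; after-tax cost = 8.7% × (1 − 30.2%) = 6.0726%.
WACC = 0.6618 × 11.0000% + 0.3382 × 6.0726% = 9.3338%.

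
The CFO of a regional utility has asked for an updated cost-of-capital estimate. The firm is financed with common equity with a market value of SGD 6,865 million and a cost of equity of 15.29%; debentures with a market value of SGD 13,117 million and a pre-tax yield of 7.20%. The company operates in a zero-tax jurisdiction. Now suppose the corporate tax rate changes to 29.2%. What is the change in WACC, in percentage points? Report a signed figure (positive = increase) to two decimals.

Current WACC:
Total capital V = 6865 + 13117 = 19982.
Equity: weight = 6865/19982 = 0.3436; cost = 15.29%.
Debentures: weight = 13117/19982 = 0.6564; after-tax cost = 7.2% × (1 − 0%) = 7.2000%.
WACC = 0.3436 × 15.2900% + 0.6564 × 7.2000% = 9.9794%.
After the change:
Total capital V = 6865 + 13117 = 19982.
Equity: weight = 6865/19982 = 0.3436; cost = 15.29%.
Debentures: weight = 13117/19982 = 0.6564; after-tax cost = 7.2% × (1 − 29.2%) = 5.0976%.
WACC = 0.3436 × 15.2900% + 0.6564 × 5.0976% = 8.5993%.
Change in WACC = 8.5993% − 9.9794% = -1.3801 pp.

-1.38 pp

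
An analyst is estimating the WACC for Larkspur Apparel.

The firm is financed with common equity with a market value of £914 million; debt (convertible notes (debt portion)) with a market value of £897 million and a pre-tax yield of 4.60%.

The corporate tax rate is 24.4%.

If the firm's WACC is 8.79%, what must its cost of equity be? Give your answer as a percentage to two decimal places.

14.00%

Total capital V = 914 + 897 = 1811.
Equity weight = 914/1811 = 0.5047.
Convertible notes (debt portion) weight = 897/1811 = 0.4953.
Debt contribution = 0.4953 × 4.6% × (1 − 24.4%) = 1.7225%.
Required equity contribution = 8.79% − 1.7225% = 7.0675%.
Re = 7.0675% / 0.5047 = 14.0036%.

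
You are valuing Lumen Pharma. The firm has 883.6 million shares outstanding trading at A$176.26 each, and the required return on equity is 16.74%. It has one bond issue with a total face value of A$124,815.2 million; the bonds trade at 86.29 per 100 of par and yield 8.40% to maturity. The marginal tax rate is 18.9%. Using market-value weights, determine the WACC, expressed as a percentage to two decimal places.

12.68%

Market value of equity E = 176.26 × 883.6m = 155743.336m. Market value of debt D = 124815.2m × 86.29/100 = 107703.03608m.
Total capital V = 155743.336 + 107703.03608 = 263446.37208.
Equity: weight = 155743.336/263446.37208 = 0.5912; cost = 16.74%.
Bonds outstanding: weight = 107703.03608/263446.37208 = 0.4088; after-tax cost = 8.4% × (1 − 18.9%) = 6.8124%.
WACC = 0.5912 × 16.7400% + 0.4088 × 6.8124% = 12.6814%.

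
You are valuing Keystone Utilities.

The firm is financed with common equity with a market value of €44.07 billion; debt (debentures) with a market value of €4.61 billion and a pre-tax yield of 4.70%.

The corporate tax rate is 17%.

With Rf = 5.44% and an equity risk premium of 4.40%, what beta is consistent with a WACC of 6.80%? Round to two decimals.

0.38

Total capital V = 44.07 + 4.61 = 48.68.
Equity weight = 44.07/48.68 = 0.9053.
Debentures weight = 4.61/48.68 = 0.0947.
Debt contribution = 0.0947 × 4.7% × (1 − 17%) = 0.3694%.
Required equity contribution = 6.8% − 0.3694% = 6.4306%  ⇒  Re = 7.1033%.
CAPM: 7.1033% = 5.44% + β × 4.4%  ⇒  β = 0.3780.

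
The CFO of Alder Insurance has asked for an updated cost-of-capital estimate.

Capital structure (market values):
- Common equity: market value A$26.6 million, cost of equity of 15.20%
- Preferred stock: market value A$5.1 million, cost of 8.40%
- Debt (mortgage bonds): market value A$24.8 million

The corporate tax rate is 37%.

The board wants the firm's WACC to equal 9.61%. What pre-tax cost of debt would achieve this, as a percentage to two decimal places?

Total capital V = 26.6 + 5.1 + 24.8 = 56.5.
Equity weight = 26.6/56.5 = 0.4708.
Preferred weight = 5.1/56.5 = 0.0903.
Mortgage bonds weight = 24.8/56.5 = 0.4389.
Equity contribution = 0.4708 × 15.2% = 7.1561%.
Preferred contribution = 0.0903 × 8.4% = 0.7582%.
Remaining for debt = 9.61% − 7.9143% = 1.6957%.
Rd × (1 − 37%) × 0.4389 = 1.6957%  ⇒  Rd = 6.1319%.

6.13%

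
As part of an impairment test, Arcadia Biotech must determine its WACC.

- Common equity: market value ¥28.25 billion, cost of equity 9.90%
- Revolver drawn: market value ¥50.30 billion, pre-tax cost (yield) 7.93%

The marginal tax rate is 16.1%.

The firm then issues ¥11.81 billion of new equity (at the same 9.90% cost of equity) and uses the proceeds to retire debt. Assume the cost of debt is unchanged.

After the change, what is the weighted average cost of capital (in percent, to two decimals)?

8.31%

After the change:
Total capital V = 40.06 + 38.49 = 78.55.
Equity: weight = 40.06/78.55 = 0.5100; cost = 9.9%.
Revolver drawn: weight = 38.49/78.55 = 0.4900; after-tax cost = 7.93% × (1 − 16.1%) = 6.6533%.
WACC = 0.5100 × 9.9000% + 0.4900 × 6.6533% = 8.3091%.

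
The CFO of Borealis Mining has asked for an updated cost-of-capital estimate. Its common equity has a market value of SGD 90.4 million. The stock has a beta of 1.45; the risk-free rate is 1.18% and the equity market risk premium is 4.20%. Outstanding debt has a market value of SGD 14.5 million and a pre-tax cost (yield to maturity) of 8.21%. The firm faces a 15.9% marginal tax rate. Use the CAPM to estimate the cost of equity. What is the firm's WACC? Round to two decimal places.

Cost of equity via CAPM: Re = 1.18% + 1.45 × 4.2% = 7.2700%.
Total capital V = 90.4 + 14.5 = 104.9.
Equity: weight = 90.4/104.9 = 0.8618; cost = 7.27%.
Debt: weight = 14.5/104.9 = 0.1382; after-tax cost = 8.21% × (1 − 15.9%) = 6.9046%.
WACC = 0.8618 × 7.2700% + 0.1382 × 6.9046% = 7.2195%.

7.22%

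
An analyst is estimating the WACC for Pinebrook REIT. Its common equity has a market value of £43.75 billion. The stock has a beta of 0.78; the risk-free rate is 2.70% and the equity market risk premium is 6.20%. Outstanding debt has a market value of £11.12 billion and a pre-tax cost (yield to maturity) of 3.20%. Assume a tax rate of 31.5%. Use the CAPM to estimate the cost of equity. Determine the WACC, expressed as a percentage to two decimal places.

Cost of equity via CAPM: Re = 2.7% + 0.78 × 6.2% = 7.5360%.
Total capital V = 43.75 + 11.12 = 54.87.
Equity: weight = 43.75/54.87 = 0.7973; cost = 7.536%.
Debt: weight = 11.12/54.87 = 0.2027; after-tax cost = 3.2% × (1 − 31.5%) = 2.1920%.
WACC = 0.7973 × 7.5360% + 0.2027 × 2.1920% = 6.4530%.

6.45%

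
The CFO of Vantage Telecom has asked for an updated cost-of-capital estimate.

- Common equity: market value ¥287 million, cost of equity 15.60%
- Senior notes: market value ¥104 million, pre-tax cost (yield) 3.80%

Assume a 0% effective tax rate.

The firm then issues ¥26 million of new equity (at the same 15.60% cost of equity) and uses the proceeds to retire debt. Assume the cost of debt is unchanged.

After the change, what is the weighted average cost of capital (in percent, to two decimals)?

13.25%

After the change:
Total capital V = 313 + 78 = 391.
Equity: weight = 313/391 = 0.8005; cost = 15.6%.
Senior notes: weight = 78/391 = 0.1995; after-tax cost = 3.8% × (1 − 0%) = 3.8000%.
WACC = 0.8005 × 15.6000% + 0.1995 × 3.8000% = 13.2460%.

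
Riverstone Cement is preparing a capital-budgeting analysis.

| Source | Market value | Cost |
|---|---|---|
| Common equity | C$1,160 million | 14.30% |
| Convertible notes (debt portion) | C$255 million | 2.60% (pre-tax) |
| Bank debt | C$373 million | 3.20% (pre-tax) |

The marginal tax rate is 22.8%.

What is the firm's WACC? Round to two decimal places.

Total capital V = 1160 + 255 + 373 = 1788.
Equity: weight = 1160/1788 = 0.6488; cost = 14.3%.
Convertible notes (debt portion): weight = 255/1788 = 0.1426; after-tax cost = 2.6% × (1 − 22.8%) = 2.0072%.
Bank debt: weight = 373/1788 = 0.2086; after-tax cost = 3.2% × (1 − 22.8%) = 2.4704%.
WACC = 0.6488 × 14.3000% + 0.1426 × 2.0072% + 0.2086 × 2.4704% = 10.0790%.

10.08%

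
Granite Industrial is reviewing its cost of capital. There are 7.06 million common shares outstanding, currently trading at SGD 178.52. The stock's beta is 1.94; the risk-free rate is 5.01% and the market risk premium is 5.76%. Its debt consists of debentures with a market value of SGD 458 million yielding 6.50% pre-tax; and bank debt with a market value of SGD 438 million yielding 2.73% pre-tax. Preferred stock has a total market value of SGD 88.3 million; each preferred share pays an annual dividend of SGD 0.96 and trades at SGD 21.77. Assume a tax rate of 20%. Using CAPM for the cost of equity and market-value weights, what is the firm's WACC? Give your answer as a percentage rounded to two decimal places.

10.75%

Cost of equity via CAPM: Re = 5.01% + 1.94 × 5.76% = 16.1844%.
Cost of preferred: Rp = 0.96 / 21.77 = 4.4097%.
Market value of equity E = 178.52 × 7.06m = 1260.3512m.
Total capital V = 1260.3512 + 88.3 + 458 + 438 = 2244.6512.
Equity: weight = 1260.3512/2244.6512 = 0.5615; cost = 16.1844%.
Preferred: weight = 88.3/2244.6512 = 0.0393; cost = 4.4097%.
Debentures: weight = 458/2244.6512 = 0.2040; after-tax cost = 6.5% × (1 − 20%) = 5.2000%.
Bank debt: weight = 438/2244.6512 = 0.1951; after-tax cost = 2.73% × (1 − 20%) = 2.1840%.
WACC = 0.5615 × 16.1844% + 0.0393 × 4.4097% + 0.2040 × 5.2000% + 0.1951 × 2.1840% = 10.7480%.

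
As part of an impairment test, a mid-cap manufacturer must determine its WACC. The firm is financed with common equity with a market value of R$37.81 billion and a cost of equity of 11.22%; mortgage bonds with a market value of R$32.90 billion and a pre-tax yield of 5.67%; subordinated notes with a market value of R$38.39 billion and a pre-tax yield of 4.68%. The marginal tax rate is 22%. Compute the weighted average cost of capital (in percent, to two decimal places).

Total capital V = 37.81 + 32.9 + 38.39 = 109.1.
Equity: weight = 37.81/109.1 = 0.3466; cost = 11.22%.
Mortgage bonds: weight = 32.9/109.1 = 0.3016; after-tax cost = 5.67% × (1 − 22%) = 4.4226%.
Subordinated notes: weight = 38.39/109.1 = 0.3519; after-tax cost = 4.68% × (1 − 22%) = 3.6504%.
WACC = 0.3466 × 11.2200% + 0.3016 × 4.4226% + 0.3519 × 3.6504% = 6.5066%.

6.51%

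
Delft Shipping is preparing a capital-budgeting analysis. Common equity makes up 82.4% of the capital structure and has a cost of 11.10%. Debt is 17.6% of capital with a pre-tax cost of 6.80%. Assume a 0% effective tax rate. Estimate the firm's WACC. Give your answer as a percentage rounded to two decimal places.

10.34%

After-tax cost of debt = 6.8% × (1 − 0%) = 6.8000%.
WACC = 0.824 × 11.1000% + 0.176 × 6.8000% = 10.3432%.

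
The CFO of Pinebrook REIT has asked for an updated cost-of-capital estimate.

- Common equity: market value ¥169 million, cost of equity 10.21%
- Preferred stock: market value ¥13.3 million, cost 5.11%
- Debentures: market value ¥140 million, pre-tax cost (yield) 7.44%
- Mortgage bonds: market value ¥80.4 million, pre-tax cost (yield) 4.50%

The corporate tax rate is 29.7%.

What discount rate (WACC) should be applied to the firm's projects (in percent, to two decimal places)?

Total capital V = 169 + 13.3 + 140 + 80.4 = 402.7.
Equity: weight = 169/402.7 = 0.4197; cost = 10.21%.
Preferred: weight = 13.3/402.7 = 0.0330; cost = 5.11%.
Debentures: weight = 140/402.7 = 0.3477; after-tax cost = 7.44% × (1 − 29.7%) = 5.2303%.
Mortgage bonds: weight = 80.4/402.7 = 0.1997; after-tax cost = 4.5% × (1 − 29.7%) = 3.1635%.
WACC = 0.4197 × 10.2100% + 0.0330 × 5.1100% + 0.3477 × 5.2303% + 0.1997 × 3.1635% = 6.9035%.

6.90%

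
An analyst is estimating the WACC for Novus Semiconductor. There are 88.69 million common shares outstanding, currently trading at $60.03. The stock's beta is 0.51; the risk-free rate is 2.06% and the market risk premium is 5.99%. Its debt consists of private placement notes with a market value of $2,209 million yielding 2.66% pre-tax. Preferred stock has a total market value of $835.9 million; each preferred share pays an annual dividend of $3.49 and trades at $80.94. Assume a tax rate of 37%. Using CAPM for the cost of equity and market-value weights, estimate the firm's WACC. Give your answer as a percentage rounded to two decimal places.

Cost of equity via CAPM: Re = 2.06% + 0.51 × 5.99% = 5.1149%.
Cost of preferred: Rp = 3.49 / 80.94 = 4.3118%.
Market value of equity E = 60.03 × 88.69m = 5324.0607m.
Total capital V = 5324.0607 + 835.9 + 2209 = 8368.9607.
Equity: weight = 5324.0607/8368.9607 = 0.6362; cost = 5.1149%.
Preferred: weight = 835.9/8368.9607 = 0.0999; cost = 4.3118%.
Private placement notes: weight = 2209/8368.9607 = 0.2640; after-tax cost = 2.66% × (1 − 37%) = 1.6758%.
WACC = 0.6362 × 5.1149% + 0.0999 × 4.3118% + 0.2640 × 1.6758% = 4.1269%.

4.13%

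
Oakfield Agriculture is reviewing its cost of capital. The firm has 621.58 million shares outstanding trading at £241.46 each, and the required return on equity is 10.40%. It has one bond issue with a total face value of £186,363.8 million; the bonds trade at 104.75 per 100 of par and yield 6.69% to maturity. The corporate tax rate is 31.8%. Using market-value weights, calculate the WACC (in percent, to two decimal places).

Market value of equity E = 241.46 × 621.58m = 150086.7068m. Market value of debt D = 186363.8m × 104.75/100 = 195216.0805m.
Total capital V = 150086.7068 + 195216.0805 = 345302.7873.
Equity: weight = 150086.7068/345302.7873 = 0.4347; cost = 10.4%.
Bonds outstanding: weight = 195216.0805/345302.7873 = 0.5653; after-tax cost = 6.69% × (1 − 31.8%) = 4.5626%.
WACC = 0.4347 × 10.4000% + 0.5653 × 4.5626% = 7.0998%.

7.10%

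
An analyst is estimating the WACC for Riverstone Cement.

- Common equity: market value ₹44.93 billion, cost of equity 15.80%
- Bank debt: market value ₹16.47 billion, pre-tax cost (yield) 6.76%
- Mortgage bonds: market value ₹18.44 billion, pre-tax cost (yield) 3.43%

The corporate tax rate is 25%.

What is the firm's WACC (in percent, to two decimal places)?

10.53%

Total capital V = 44.93 + 16.47 + 18.44 = 79.84.
Equity: weight = 44.93/79.84 = 0.5628; cost = 15.8%.
Bank debt: weight = 16.47/79.84 = 0.2063; after-tax cost = 6.76% × (1 − 25%) = 5.0700%.
Mortgage bonds: weight = 18.44/79.84 = 0.2310; after-tax cost = 3.43% × (1 − 25%) = 2.5725%.
WACC = 0.5628 × 15.8000% + 0.2063 × 5.0700% + 0.2310 × 2.5725% = 10.5315%.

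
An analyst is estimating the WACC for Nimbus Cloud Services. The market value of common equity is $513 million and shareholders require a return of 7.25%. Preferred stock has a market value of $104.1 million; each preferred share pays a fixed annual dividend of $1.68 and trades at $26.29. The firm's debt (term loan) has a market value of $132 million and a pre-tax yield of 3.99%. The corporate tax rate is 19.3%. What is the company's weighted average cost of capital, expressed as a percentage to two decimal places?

Cost of preferred: Rp = 1.68 / 26.29 = 6.3903%.
Total capital V = 513 + 104.1 + 132 = 749.1.
Equity: weight = 513/749.1 = 0.6848; cost = 7.25%.
Preferred: weight = 104.1/749.1 = 0.1390; cost = 6.3903%.
Term loan: weight = 132/749.1 = 0.1762; after-tax cost = 3.99% × (1 − 19.3%) = 3.2199%.
WACC = 0.6848 × 7.2500% + 0.1390 × 6.3903% + 0.1762 × 3.2199% = 6.4204%.

6.42%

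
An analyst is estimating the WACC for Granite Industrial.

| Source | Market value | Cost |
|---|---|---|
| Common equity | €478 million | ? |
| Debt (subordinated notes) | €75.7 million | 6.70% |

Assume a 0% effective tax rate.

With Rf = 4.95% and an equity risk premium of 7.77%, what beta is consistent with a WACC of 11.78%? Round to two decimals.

Total capital V = 478 + 75.7 = 553.7.
Equity weight = 478/553.7 = 0.8633.
Subordinated notes weight = 75.7/553.7 = 0.1367.
Debt contribution = 0.1367 × 6.7% × (1 − 0%) = 0.9160%.
Required equity contribution = 11.78% − 0.9160% = 10.8640%  ⇒  Re = 12.5845%.
CAPM: 12.5845% = 4.95% + β × 7.77%  ⇒  β = 0.9826.

0.98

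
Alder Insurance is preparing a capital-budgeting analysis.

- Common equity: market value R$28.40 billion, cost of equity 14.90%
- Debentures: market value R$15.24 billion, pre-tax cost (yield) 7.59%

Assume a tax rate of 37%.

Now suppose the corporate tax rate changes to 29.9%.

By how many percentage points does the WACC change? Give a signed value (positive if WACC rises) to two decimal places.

+0.19 pp

Current WACC:
Total capital V = 28.4 + 15.24 = 43.64.
Equity: weight = 28.4/43.64 = 0.6508; cost = 14.9%.
Debentures: weight = 15.24/43.64 = 0.3492; after-tax cost = 7.59% × (1 − 37%) = 4.7817%.
WACC = 0.6508 × 14.9000% + 0.3492 × 4.7817% = 11.3665%.
After the change:
Total capital V = 28.4 + 15.24 = 43.64.
Equity: weight = 28.4/43.64 = 0.6508; cost = 14.9%.
Debentures: weight = 15.24/43.64 = 0.3492; after-tax cost = 7.59% × (1 − 29.9%) = 5.3206%.
WACC = 0.6508 × 14.9000% + 0.3492 × 5.3206% = 11.5547%.
Change in WACC = 11.5547% − 11.3665% = 0.1882 pp.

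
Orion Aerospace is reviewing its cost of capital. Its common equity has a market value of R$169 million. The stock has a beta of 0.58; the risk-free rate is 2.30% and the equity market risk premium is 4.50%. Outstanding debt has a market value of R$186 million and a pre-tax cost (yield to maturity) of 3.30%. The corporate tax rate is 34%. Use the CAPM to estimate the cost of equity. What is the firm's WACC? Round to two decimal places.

3.48%

Cost of equity via CAPM: Re = 2.3% + 0.58 × 4.5% = 4.9100%.
Total capital V = 169 + 186 = 355.
Equity: weight = 169/355 = 0.4761; cost = 4.91%.
Debt: weight = 186/355 = 0.5239; after-tax cost = 3.3% × (1 − 34%) = 2.1780%.
WACC = 0.4761 × 4.9100% + 0.5239 × 2.1780% = 3.4786%.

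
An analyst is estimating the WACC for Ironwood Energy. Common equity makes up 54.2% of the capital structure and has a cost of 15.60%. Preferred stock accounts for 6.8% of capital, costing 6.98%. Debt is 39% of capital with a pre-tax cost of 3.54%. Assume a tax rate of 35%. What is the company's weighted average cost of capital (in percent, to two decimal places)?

After-tax cost of debt = 3.54% × (1 − 35%) = 2.3010%.
WACC = 0.542 × 15.6000% + 0.068 × 6.9800% + 0.390 × 2.3010% = 9.8272%.

9.83%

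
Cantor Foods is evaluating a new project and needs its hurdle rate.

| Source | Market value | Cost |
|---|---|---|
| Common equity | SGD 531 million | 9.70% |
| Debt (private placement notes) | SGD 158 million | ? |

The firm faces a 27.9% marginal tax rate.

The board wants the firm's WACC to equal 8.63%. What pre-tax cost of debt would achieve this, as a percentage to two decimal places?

Total capital V = 531 + 158 = 689.
Equity weight = 531/689 = 0.7707.
Private placement notes weight = 158/689 = 0.2293.
Equity contribution = 0.7707 × 9.7% = 7.4756%.
Remaining for debt = 8.63% − 7.4756% = 1.1544%.
Rd × (1 − 27.9%) × 0.2293 = 1.1544%  ⇒  Rd = 6.9820%.

6.98%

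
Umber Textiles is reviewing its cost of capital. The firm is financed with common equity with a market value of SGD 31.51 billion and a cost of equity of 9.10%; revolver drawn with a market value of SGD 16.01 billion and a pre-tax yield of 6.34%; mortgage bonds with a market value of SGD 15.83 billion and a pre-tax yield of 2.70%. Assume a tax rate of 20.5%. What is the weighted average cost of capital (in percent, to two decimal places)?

6.34%

Total capital V = 31.51 + 16.01 + 15.83 = 63.35.
Equity: weight = 31.51/63.35 = 0.4974; cost = 9.1%.
Revolver drawn: weight = 16.01/63.35 = 0.2527; after-tax cost = 6.34% × (1 − 20.5%) = 5.0403%.
Mortgage bonds: weight = 15.83/63.35 = 0.2499; after-tax cost = 2.7% × (1 − 20.5%) = 2.1465%.
WACC = 0.4974 × 9.1000% + 0.2527 × 5.0403% + 0.2499 × 2.1465% = 6.3365%.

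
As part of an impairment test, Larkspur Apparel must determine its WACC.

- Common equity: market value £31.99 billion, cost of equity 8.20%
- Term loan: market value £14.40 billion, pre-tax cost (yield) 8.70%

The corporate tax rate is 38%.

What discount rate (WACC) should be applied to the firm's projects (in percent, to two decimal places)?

7.33%

Total capital V = 31.99 + 14.4 = 46.39.
Equity: weight = 31.99/46.39 = 0.6896; cost = 8.2%.
Term loan: weight = 14.4/46.39 = 0.3104; after-tax cost = 8.7% × (1 − 38%) = 5.3940%.
WACC = 0.6896 × 8.2000% + 0.3104 × 5.3940% = 7.3290%.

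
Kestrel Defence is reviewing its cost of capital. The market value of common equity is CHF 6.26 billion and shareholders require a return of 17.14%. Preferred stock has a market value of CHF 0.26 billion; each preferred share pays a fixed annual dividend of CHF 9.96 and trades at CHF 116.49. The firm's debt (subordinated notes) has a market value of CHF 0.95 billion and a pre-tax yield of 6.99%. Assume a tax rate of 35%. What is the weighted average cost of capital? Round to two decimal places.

Cost of preferred: Rp = 9.96 / 116.49 = 8.5501%.
Total capital V = 6.26 + 0.26 + 0.95 = 7.47.
Equity: weight = 6.26/7.47 = 0.8380; cost = 17.14%.
Preferred: weight = 0.26/7.47 = 0.0348; cost = 8.5501%.
Subordinated notes: weight = 0.95/7.47 = 0.1272; after-tax cost = 6.99% × (1 − 35%) = 4.5435%.
WACC = 0.8380 × 17.1400% + 0.0348 × 8.5501% + 0.1272 × 4.5435% = 15.2391%.

15.24%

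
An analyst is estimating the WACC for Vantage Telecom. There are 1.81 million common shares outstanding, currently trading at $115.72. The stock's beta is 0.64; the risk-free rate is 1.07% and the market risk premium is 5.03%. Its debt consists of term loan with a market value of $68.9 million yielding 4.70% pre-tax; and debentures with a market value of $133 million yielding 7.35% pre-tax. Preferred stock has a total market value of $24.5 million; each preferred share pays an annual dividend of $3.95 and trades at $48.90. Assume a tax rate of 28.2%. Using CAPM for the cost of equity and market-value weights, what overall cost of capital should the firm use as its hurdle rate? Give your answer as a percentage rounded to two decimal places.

Cost of equity via CAPM: Re = 1.07% + 0.64 × 5.03% = 4.2892%.
Cost of preferred: Rp = 3.95 / 48.9 = 8.0777%.
Market value of equity E = 115.72 × 1.81m = 209.4532m.
Total capital V = 209.4532 + 24.5 + 68.9 + 133 = 435.8532.
Equity: weight = 209.4532/435.8532 = 0.4806; cost = 4.2892%.
Preferred: weight = 24.5/435.8532 = 0.0562; cost = 8.0777%.
Term loan: weight = 68.9/435.8532 = 0.1581; after-tax cost = 4.7% × (1 − 28.2%) = 3.3746%.
Debentures: weight = 133/435.8532 = 0.3051; after-tax cost = 7.35% × (1 − 28.2%) = 5.2773%.
WACC = 0.4806 × 4.2892% + 0.0562 × 8.0777% + 0.1581 × 3.3746% + 0.3051 × 5.2773% = 4.6591%.

4.66%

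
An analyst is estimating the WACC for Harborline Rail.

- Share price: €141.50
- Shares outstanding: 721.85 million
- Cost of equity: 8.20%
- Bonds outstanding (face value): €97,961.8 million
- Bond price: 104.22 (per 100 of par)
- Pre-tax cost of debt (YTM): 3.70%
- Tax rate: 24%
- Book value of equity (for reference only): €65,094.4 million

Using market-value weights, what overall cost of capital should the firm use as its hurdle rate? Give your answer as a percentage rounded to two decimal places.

Market value of equity E = 141.5 × 721.85m = 102141.775m. Market value of debt D = 97961.8m × 104.22/100 = 102095.78796m.
Total capital V = 102141.775 + 102095.78796 = 204237.56296.
Equity: weight = 102141.775/204237.56296 = 0.5001; cost = 8.2%.
Bonds outstanding: weight = 102095.78796/204237.56296 = 0.4999; after-tax cost = 3.7% × (1 − 24%) = 2.8120%.
WACC = 0.5001 × 8.2000% + 0.4999 × 2.8120% = 5.5066%.

5.51%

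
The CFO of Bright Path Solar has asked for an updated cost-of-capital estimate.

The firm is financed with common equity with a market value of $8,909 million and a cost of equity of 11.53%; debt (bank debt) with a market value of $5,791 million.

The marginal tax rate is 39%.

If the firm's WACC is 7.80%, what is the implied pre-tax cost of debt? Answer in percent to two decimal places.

3.38%

Total capital V = 8909 + 5791 = 14700.
Equity weight = 8909/14700 = 0.6061.
Bank debt weight = 5791/14700 = 0.3939.
Equity contribution = 0.6061 × 11.53% = 6.9878%.
Remaining for debt = 7.8% − 6.9878% = 0.8122%.
Rd × (1 − 39%) × 0.3939 = 0.8122%  ⇒  Rd = 3.3798%.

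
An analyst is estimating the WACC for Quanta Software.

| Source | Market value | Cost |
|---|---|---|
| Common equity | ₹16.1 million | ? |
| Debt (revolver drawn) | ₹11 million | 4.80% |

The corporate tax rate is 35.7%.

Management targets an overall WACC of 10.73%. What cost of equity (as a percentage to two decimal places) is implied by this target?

15.95%

Total capital V = 16.1 + 11 = 27.1.
Equity weight = 16.1/27.1 = 0.5941.
Revolver drawn weight = 11/27.1 = 0.4059.
Debt contribution = 0.4059 × 4.8% × (1 − 35.7%) = 1.2528%.
Required equity contribution = 10.73% − 1.2528% = 9.4772%.
Re = 9.4772% / 0.5941 = 15.9523%.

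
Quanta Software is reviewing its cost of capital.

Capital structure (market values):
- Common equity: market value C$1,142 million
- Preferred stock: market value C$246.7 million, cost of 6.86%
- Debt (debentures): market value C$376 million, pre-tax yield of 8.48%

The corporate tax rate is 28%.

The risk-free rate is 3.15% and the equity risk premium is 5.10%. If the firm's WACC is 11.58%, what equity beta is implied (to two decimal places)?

Total capital V = 1142 + 246.7 + 376 = 1764.7.
Equity weight = 1142/1764.7 = 0.6471.
Preferred weight = 246.7/1764.7 = 0.1398.
Debentures weight = 376/1764.7 = 0.2131.
Debt contribution = 0.2131 × 8.48% × (1 − 28%) = 1.3009%.
Preferred contribution = 0.1398 × 6.86% = 0.9590%.
Required equity contribution = 11.58% − 2.2599% = 9.3201%  ⇒  Re = 14.4021%.
CAPM: 14.4021% = 3.15% + β × 5.1%  ⇒  β = 2.2063.

2.21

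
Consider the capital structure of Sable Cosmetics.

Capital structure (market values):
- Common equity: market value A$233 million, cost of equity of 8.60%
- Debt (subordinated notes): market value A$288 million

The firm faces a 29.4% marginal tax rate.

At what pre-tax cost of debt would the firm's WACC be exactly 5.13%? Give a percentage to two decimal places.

Total capital V = 233 + 288 = 521.
Equity weight = 233/521 = 0.4472.
Subordinated notes weight = 288/521 = 0.5528.
Equity contribution = 0.4472 × 8.6% = 3.8461%.
Remaining for debt = 5.13% − 3.8461% = 1.2839%.
Rd × (1 − 29.4%) × 0.5528 = 1.2839%  ⇒  Rd = 3.2899%.

3.29%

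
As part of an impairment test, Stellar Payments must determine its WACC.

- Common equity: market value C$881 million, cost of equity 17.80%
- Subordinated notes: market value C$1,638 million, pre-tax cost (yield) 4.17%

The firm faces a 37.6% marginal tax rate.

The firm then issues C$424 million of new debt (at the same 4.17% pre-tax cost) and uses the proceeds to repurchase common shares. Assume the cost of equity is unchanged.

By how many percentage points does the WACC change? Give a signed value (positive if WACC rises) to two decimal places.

Current WACC:
Total capital V = 881 + 1638 = 2519.
Equity: weight = 881/2519 = 0.3497; cost = 17.8%.
Subordinated notes: weight = 1638/2519 = 0.6503; after-tax cost = 4.17% × (1 − 37.6%) = 2.6021%.
WACC = 0.3497 × 17.8000% + 0.6503 × 2.6021% = 7.9174%.
After the change:
Total capital V = 457 + 2062 = 2519.
Equity: weight = 457/2519 = 0.1814; cost = 17.8%.
Subordinated notes: weight = 2062/2519 = 0.8186; after-tax cost = 4.17% × (1 − 37.6%) = 2.6021%.
WACC = 0.1814 × 17.8000% + 0.8186 × 2.6021% = 5.3593%.
Change in WACC = 5.3593% − 7.9174% = -2.5581 pp.

-2.56 pp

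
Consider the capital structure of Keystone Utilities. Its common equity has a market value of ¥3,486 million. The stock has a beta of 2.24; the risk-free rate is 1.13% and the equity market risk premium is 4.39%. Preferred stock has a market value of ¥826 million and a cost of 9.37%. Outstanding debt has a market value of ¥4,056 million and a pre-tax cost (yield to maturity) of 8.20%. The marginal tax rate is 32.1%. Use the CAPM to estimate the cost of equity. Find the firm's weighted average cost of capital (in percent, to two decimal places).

Cost of equity via CAPM: Re = 1.13% + 2.24 × 4.39% = 10.9636%.
Total capital V = 3486 + 826 + 4056 = 8368.
Equity: weight = 3486/8368 = 0.4166; cost = 10.9636%.
Preferred: weight = 826/8368 = 0.0987; cost = 9.37%.
Debt: weight = 4056/8368 = 0.4847; after-tax cost = 8.2% × (1 − 32.1%) = 5.5678%.
WACC = 0.4166 × 10.9636% + 0.0987 × 9.3700% + 0.4847 × 5.5678% = 8.1909%.

8.19%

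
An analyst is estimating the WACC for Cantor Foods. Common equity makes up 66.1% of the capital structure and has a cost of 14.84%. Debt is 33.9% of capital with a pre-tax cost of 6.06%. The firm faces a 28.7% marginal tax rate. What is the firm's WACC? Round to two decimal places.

After-tax cost of debt = 6.06% × (1 − 28.7%) = 4.3208%.
WACC = 0.661 × 14.8400% + 0.339 × 4.3208% = 11.2740%.

11.27%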